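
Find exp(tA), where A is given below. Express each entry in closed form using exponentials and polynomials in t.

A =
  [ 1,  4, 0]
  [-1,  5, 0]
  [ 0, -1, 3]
e^{tA} =
  [-2*t*exp(3*t) + exp(3*t), 4*t*exp(3*t), 0]
  [-t*exp(3*t), 2*t*exp(3*t) + exp(3*t), 0]
  [t^2*exp(3*t)/2, -t^2*exp(3*t) - t*exp(3*t), exp(3*t)]

Strategy: write A = P · J · P⁻¹ where J is a Jordan canonical form, so e^{tA} = P · e^{tJ} · P⁻¹, and e^{tJ} can be computed block-by-block.

A has Jordan form
J =
  [3, 1, 0]
  [0, 3, 1]
  [0, 0, 3]
(up to reordering of blocks).

Per-block formulas:
  For a 3×3 Jordan block J_3(3): exp(t · J_3(3)) = e^(3t)·(I + t·N + (t^2/2)·N^2), where N is the 3×3 nilpotent shift.

After assembling e^{tJ} and conjugating by P, we get:

e^{tA} =
  [-2*t*exp(3*t) + exp(3*t), 4*t*exp(3*t), 0]
  [-t*exp(3*t), 2*t*exp(3*t) + exp(3*t), 0]
  [t^2*exp(3*t)/2, -t^2*exp(3*t) - t*exp(3*t), exp(3*t)]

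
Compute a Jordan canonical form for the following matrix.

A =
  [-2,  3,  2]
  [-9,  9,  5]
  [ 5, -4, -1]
J_3(2)

The characteristic polynomial is
  det(x·I − A) = x^3 - 6*x^2 + 12*x - 8 = (x - 2)^3

Eigenvalues and multiplicities (the geometric multiplicity of λ is n − rank(A − λI), which equals the number of Jordan blocks for λ):
  λ = 2: algebraic multiplicity = 3, geometric multiplicity = 1

Determining the block sizes for each eigenvalue:
  λ = 2: one block (gm = 1), so the single block has size am = 3 → block sizes [3]

Assembling the blocks gives a Jordan form
J =
  [2, 1, 0]
  [0, 2, 1]
  [0, 0, 2]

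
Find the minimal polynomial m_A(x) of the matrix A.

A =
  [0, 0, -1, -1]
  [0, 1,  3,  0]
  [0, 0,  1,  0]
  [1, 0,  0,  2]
x^3 - 3*x^2 + 3*x - 1

The characteristic polynomial is χ_A(x) = (x - 1)^4, so the eigenvalues are known. The minimal polynomial is
  m_A(x) = Π_λ (x − λ)^{k_λ}
where k_λ is the size of the *largest* Jordan block for λ (equivalently, the smallest k with (A − λI)^k v = 0 for every generalised eigenvector v of λ).

  λ = 1: largest Jordan block has size 3, contributing (x − 1)^3

So m_A(x) = (x - 1)^3 = x^3 - 3*x^2 + 3*x - 1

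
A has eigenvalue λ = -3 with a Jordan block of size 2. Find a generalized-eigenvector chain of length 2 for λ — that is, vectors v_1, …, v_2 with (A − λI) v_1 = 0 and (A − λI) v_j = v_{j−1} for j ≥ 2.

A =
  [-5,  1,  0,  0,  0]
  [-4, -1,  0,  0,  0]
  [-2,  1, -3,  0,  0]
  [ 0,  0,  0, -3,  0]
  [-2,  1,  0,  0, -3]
A Jordan chain for λ = -3 of length 2:
v_1 = (-2, -4, -2, 0, -2)ᵀ
v_2 = (1, 0, 0, 0, 0)ᵀ

Let N = A − (-3)·I. We want v_2 with N^2 v_2 = 0 but N^1 v_2 ≠ 0; then v_{j-1} := N · v_j for j = 2, …, 2.

Pick v_2 = (1, 0, 0, 0, 0)ᵀ.
Then v_1 = N · v_2 = (-2, -4, -2, 0, -2)ᵀ.

Sanity check: (A − (-3)·I) v_1 = (0, 0, 0, 0, 0)ᵀ = 0. ✓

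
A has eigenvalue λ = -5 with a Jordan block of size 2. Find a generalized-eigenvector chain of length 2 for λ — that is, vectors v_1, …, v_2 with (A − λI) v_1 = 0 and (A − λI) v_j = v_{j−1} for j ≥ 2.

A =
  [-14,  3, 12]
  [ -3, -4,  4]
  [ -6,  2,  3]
A Jordan chain for λ = -5 of length 2:
v_1 = (-9, -3, -6)ᵀ
v_2 = (1, 0, 0)ᵀ

Let N = A − (-5)·I. We want v_2 with N^2 v_2 = 0 but N^1 v_2 ≠ 0; then v_{j-1} := N · v_j for j = 2, …, 2.

Pick v_2 = (1, 0, 0)ᵀ.
Then v_1 = N · v_2 = (-9, -3, -6)ᵀ.

Sanity check: (A − (-5)·I) v_1 = (0, 0, 0)ᵀ = 0. ✓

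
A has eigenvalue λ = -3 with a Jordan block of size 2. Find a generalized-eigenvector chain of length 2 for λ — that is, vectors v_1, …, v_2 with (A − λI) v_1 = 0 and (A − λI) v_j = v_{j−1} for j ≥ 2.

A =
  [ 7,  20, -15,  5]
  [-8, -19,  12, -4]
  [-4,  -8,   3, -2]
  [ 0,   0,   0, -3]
A Jordan chain for λ = -3 of length 2:
v_1 = (10, -8, -4, 0)ᵀ
v_2 = (1, 0, 0, 0)ᵀ

Let N = A − (-3)·I. We want v_2 with N^2 v_2 = 0 but N^1 v_2 ≠ 0; then v_{j-1} := N · v_j for j = 2, …, 2.

Pick v_2 = (1, 0, 0, 0)ᵀ.
Then v_1 = N · v_2 = (10, -8, -4, 0)ᵀ.

Sanity check: (A − (-3)·I) v_1 = (0, 0, 0, 0)ᵀ = 0. ✓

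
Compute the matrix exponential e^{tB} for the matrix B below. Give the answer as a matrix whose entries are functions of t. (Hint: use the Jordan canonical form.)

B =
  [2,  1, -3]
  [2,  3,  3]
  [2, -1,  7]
e^{tB} =
  [-2*t*exp(4*t) + exp(4*t), t*exp(4*t), -3*t*exp(4*t)]
  [2*t*exp(4*t), -t*exp(4*t) + exp(4*t), 3*t*exp(4*t)]
  [2*t*exp(4*t), -t*exp(4*t), 3*t*exp(4*t) + exp(4*t)]

Strategy: write B = P · J · P⁻¹ where J is a Jordan canonical form, so e^{tB} = P · e^{tJ} · P⁻¹, and e^{tJ} can be computed block-by-block.

B has Jordan form
J =
  [4, 1, 0]
  [0, 4, 0]
  [0, 0, 4]
(up to reordering of blocks).

Per-block formulas:
  For a 2×2 Jordan block J_2(4): exp(t · J_2(4)) = e^(4t)·(I + t·N), where N is the 2×2 nilpotent shift.
  For a 1×1 block at λ = 4: exp(t · [4]) = [e^(4t)].

After assembling e^{tJ} and conjugating by P, we get:

e^{tB} =
  [-2*t*exp(4*t) + exp(4*t), t*exp(4*t), -3*t*exp(4*t)]
  [2*t*exp(4*t), -t*exp(4*t) + exp(4*t), 3*t*exp(4*t)]
  [2*t*exp(4*t), -t*exp(4*t), 3*t*exp(4*t) + exp(4*t)]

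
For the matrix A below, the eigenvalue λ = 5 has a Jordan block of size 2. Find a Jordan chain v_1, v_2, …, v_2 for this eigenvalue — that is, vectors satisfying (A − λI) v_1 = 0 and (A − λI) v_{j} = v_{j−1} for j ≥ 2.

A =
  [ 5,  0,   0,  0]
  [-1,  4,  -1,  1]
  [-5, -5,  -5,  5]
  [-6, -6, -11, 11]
A Jordan chain for λ = 5 of length 2:
v_1 = (0, -1, 0, -1)ᵀ
v_2 = (2, 0, -1, 0)ᵀ

Let N = A − (5)·I. We want v_2 with N^2 v_2 = 0 but N^1 v_2 ≠ 0; then v_{j-1} := N · v_j for j = 2, …, 2.

Pick v_2 = (2, 0, -1, 0)ᵀ.
Then v_1 = N · v_2 = (0, -1, 0, -1)ᵀ.

Sanity check: (A − (5)·I) v_1 = (0, 0, 0, 0)ᵀ = 0. ✓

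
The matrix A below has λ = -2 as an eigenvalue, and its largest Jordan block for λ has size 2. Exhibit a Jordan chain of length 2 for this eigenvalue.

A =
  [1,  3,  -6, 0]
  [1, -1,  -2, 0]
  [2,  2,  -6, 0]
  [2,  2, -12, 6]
A Jordan chain for λ = -2 of length 2:
v_1 = (3, 1, 2, 2)ᵀ
v_2 = (1, 0, 0, 0)ᵀ

Let N = A − (-2)·I. We want v_2 with N^2 v_2 = 0 but N^1 v_2 ≠ 0; then v_{j-1} := N · v_j for j = 2, …, 2.

Pick v_2 = (1, 0, 0, 0)ᵀ.
Then v_1 = N · v_2 = (3, 1, 2, 2)ᵀ.

Sanity check: (A − (-2)·I) v_1 = (0, 0, 0, 0)ᵀ = 0. ✓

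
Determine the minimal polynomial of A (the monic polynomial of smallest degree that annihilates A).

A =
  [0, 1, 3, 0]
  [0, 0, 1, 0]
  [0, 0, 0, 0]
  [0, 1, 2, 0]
x^3

The characteristic polynomial is χ_A(x) = x^4, so the eigenvalues are known. The minimal polynomial is
  m_A(x) = Π_λ (x − λ)^{k_λ}
where k_λ is the size of the *largest* Jordan block for λ (equivalently, the smallest k with (A − λI)^k v = 0 for every generalised eigenvector v of λ).

  λ = 0: largest Jordan block has size 3, contributing (x − 0)^3

So m_A(x) = x^3 = x^3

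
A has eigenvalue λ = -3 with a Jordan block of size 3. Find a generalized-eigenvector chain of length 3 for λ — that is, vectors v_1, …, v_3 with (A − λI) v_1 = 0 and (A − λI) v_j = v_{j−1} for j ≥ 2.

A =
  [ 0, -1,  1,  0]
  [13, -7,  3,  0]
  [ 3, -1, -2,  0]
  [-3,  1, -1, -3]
A Jordan chain for λ = -3 of length 3:
v_1 = (-1, -4, -1, 1)ᵀ
v_2 = (3, 13, 3, -3)ᵀ
v_3 = (1, 0, 0, 0)ᵀ

Let N = A − (-3)·I. We want v_3 with N^3 v_3 = 0 but N^2 v_3 ≠ 0; then v_{j-1} := N · v_j for j = 3, …, 2.

Pick v_3 = (1, 0, 0, 0)ᵀ.
Then v_2 = N · v_3 = (3, 13, 3, -3)ᵀ.
Then v_1 = N · v_2 = (-1, -4, -1, 1)ᵀ.

Sanity check: (A − (-3)·I) v_1 = (0, 0, 0, 0)ᵀ = 0. ✓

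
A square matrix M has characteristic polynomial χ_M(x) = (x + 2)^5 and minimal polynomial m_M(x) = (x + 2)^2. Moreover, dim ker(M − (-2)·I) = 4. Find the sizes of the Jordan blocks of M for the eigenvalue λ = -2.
Block sizes for λ = -2: [2, 1, 1, 1]

Step 1 — from the characteristic polynomial, algebraic multiplicity of λ = -2 is 5. From dim ker(M − (-2)·I) = 4, there are exactly 4 Jordan blocks for λ = -2.
Step 2 — from the minimal polynomial, the factor (x + 2)^2 tells us the largest block for λ = -2 has size 2.
Step 3 — with total size 5, 4 blocks, and largest block 2, the block sizes (in nonincreasing order) are [2, 1, 1, 1].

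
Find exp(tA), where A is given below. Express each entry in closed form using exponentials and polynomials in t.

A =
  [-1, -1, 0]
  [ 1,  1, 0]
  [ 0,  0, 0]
e^{tA} =
  [1 - t, -t, 0]
  [t, t + 1, 0]
  [0, 0, 1]

Strategy: write A = P · J · P⁻¹ where J is a Jordan canonical form, so e^{tA} = P · e^{tJ} · P⁻¹, and e^{tJ} can be computed block-by-block.

A has Jordan form
J =
  [0, 1, 0]
  [0, 0, 0]
  [0, 0, 0]
(up to reordering of blocks).

Per-block formulas:
  For a 1×1 block at λ = 0: exp(t · [0]) = [e^(0t)].
  For a 2×2 Jordan block J_2(0): exp(t · J_2(0)) = e^(0t)·(I + t·N), where N is the 2×2 nilpotent shift.

After assembling e^{tJ} and conjugating by P, we get:

e^{tA} =
  [1 - t, -t, 0]
  [t, t + 1, 0]
  [0, 0, 1]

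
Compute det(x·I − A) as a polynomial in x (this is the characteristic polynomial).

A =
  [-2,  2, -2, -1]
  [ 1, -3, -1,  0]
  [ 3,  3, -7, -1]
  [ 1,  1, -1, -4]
x^4 + 16*x^3 + 96*x^2 + 256*x + 256

Expanding det(x·I − A) (e.g. by cofactor expansion or by noting that A is similar to its Jordan form J, which has the same characteristic polynomial as A) gives
  χ_A(x) = x^4 + 16*x^3 + 96*x^2 + 256*x + 256
which factors as (x + 4)^4. The eigenvalues (with algebraic multiplicities) are λ = -4 with multiplicity 4.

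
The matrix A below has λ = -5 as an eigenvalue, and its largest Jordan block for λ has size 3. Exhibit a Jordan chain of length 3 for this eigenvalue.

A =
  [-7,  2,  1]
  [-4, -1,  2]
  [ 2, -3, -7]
A Jordan chain for λ = -5 of length 3:
v_1 = (-2, -4, 4)ᵀ
v_2 = (-2, -4, 2)ᵀ
v_3 = (1, 0, 0)ᵀ

Let N = A − (-5)·I. We want v_3 with N^3 v_3 = 0 but N^2 v_3 ≠ 0; then v_{j-1} := N · v_j for j = 3, …, 2.

Pick v_3 = (1, 0, 0)ᵀ.
Then v_2 = N · v_3 = (-2, -4, 2)ᵀ.
Then v_1 = N · v_2 = (-2, -4, 4)ᵀ.

Sanity check: (A − (-5)·I) v_1 = (0, 0, 0)ᵀ = 0. ✓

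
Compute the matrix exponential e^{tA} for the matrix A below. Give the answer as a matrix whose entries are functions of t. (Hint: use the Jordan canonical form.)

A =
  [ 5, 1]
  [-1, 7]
e^{tA} =
  [-t*exp(6*t) + exp(6*t), t*exp(6*t)]
  [-t*exp(6*t), t*exp(6*t) + exp(6*t)]

Strategy: write A = P · J · P⁻¹ where J is a Jordan canonical form, so e^{tA} = P · e^{tJ} · P⁻¹, and e^{tJ} can be computed block-by-block.

A has Jordan form
J =
  [6, 1]
  [0, 6]
(up to reordering of blocks).

Per-block formulas:
  For a 2×2 Jordan block J_2(6): exp(t · J_2(6)) = e^(6t)·(I + t·N), where N is the 2×2 nilpotent shift.

After assembling e^{tJ} and conjugating by P, we get:

e^{tA} =
  [-t*exp(6*t) + exp(6*t), t*exp(6*t)]
  [-t*exp(6*t), t*exp(6*t) + exp(6*t)]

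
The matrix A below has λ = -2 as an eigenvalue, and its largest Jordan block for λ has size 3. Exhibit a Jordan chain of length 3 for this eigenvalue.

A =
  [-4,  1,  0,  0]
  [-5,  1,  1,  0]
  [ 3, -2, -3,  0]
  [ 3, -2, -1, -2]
A Jordan chain for λ = -2 of length 3:
v_1 = (-1, -2, 1, 1)ᵀ
v_2 = (-2, -5, 3, 3)ᵀ
v_3 = (1, 0, 0, 0)ᵀ

Let N = A − (-2)·I. We want v_3 with N^3 v_3 = 0 but N^2 v_3 ≠ 0; then v_{j-1} := N · v_j for j = 3, …, 2.

Pick v_3 = (1, 0, 0, 0)ᵀ.
Then v_2 = N · v_3 = (-2, -5, 3, 3)ᵀ.
Then v_1 = N · v_2 = (-1, -2, 1, 1)ᵀ.

Sanity check: (A − (-2)·I) v_1 = (0, 0, 0, 0)ᵀ = 0. ✓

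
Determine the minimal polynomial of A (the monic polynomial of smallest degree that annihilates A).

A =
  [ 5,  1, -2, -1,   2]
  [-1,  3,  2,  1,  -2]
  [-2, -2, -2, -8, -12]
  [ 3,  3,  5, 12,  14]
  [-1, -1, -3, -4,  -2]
x^4 - 12*x^3 + 48*x^2 - 64*x

The characteristic polynomial is χ_A(x) = x*(x - 4)^4, so the eigenvalues are known. The minimal polynomial is
  m_A(x) = Π_λ (x − λ)^{k_λ}
where k_λ is the size of the *largest* Jordan block for λ (equivalently, the smallest k with (A − λI)^k v = 0 for every generalised eigenvector v of λ).

  λ = 0: largest Jordan block has size 1, contributing (x − 0)
  λ = 4: largest Jordan block has size 3, contributing (x − 4)^3

So m_A(x) = x*(x - 4)^3 = x^4 - 12*x^3 + 48*x^2 - 64*x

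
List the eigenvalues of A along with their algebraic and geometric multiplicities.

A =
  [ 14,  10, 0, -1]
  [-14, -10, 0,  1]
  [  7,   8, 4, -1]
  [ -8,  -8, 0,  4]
λ = 0: alg = 1, geom = 1; λ = 4: alg = 3, geom = 1

Step 1 — factor the characteristic polynomial to read off the algebraic multiplicities:
  χ_A(x) = x*(x - 4)^3

Step 2 — compute geometric multiplicities via the rank-nullity identity g(λ) = n − rank(A − λI):
  rank(A − (0)·I) = 3, so dim ker(A − (0)·I) = n − 3 = 1
  rank(A − (4)·I) = 3, so dim ker(A − (4)·I) = n − 3 = 1

Summary:
  λ = 0: algebraic multiplicity = 1, geometric multiplicity = 1
  λ = 4: algebraic multiplicity = 3, geometric multiplicity = 1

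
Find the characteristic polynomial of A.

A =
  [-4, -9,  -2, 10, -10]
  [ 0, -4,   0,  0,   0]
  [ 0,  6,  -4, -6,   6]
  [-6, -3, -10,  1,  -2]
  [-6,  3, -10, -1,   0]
x^5 + 11*x^4 + 34*x^3 - 8*x^2 - 160*x - 128

Expanding det(x·I − A) (e.g. by cofactor expansion or by noting that A is similar to its Jordan form J, which has the same characteristic polynomial as A) gives
  χ_A(x) = x^5 + 11*x^4 + 34*x^3 - 8*x^2 - 160*x - 128
which factors as (x - 2)*(x + 1)*(x + 4)^3. The eigenvalues (with algebraic multiplicities) are λ = -4 with multiplicity 3, λ = -1 with multiplicity 1, λ = 2 with multiplicity 1.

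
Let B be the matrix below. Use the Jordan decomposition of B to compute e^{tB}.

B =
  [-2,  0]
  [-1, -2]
e^{tB} =
  [exp(-2*t), 0]
  [-t*exp(-2*t), exp(-2*t)]

Strategy: write B = P · J · P⁻¹ where J is a Jordan canonical form, so e^{tB} = P · e^{tJ} · P⁻¹, and e^{tJ} can be computed block-by-block.

B has Jordan form
J =
  [-2,  1]
  [ 0, -2]
(up to reordering of blocks).

Per-block formulas:
  For a 2×2 Jordan block J_2(-2): exp(t · J_2(-2)) = e^(-2t)·(I + t·N), where N is the 2×2 nilpotent shift.

After assembling e^{tJ} and conjugating by P, we get:

e^{tB} =
  [exp(-2*t), 0]
  [-t*exp(-2*t), exp(-2*t)]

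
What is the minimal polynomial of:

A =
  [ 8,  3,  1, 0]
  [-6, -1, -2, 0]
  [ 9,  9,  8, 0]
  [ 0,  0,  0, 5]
x^2 - 10*x + 25

The characteristic polynomial is χ_A(x) = (x - 5)^4, so the eigenvalues are known. The minimal polynomial is
  m_A(x) = Π_λ (x − λ)^{k_λ}
where k_λ is the size of the *largest* Jordan block for λ (equivalently, the smallest k with (A − λI)^k v = 0 for every generalised eigenvector v of λ).

  λ = 5: largest Jordan block has size 2, contributing (x − 5)^2

So m_A(x) = (x - 5)^2 = x^2 - 10*x + 25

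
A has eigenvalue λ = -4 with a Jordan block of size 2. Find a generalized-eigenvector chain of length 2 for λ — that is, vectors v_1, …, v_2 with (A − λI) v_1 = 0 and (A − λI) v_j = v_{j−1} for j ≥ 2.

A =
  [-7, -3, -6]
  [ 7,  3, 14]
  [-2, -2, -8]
A Jordan chain for λ = -4 of length 2:
v_1 = (-3, 7, -2)ᵀ
v_2 = (1, 0, 0)ᵀ

Let N = A − (-4)·I. We want v_2 with N^2 v_2 = 0 but N^1 v_2 ≠ 0; then v_{j-1} := N · v_j for j = 2, …, 2.

Pick v_2 = (1, 0, 0)ᵀ.
Then v_1 = N · v_2 = (-3, 7, -2)ᵀ.

Sanity check: (A − (-4)·I) v_1 = (0, 0, 0)ᵀ = 0. ✓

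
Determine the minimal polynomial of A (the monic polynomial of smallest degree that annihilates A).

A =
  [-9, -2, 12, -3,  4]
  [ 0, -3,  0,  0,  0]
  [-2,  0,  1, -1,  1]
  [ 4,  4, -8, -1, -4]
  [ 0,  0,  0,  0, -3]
x^2 + 6*x + 9

The characteristic polynomial is χ_A(x) = (x + 3)^5, so the eigenvalues are known. The minimal polynomial is
  m_A(x) = Π_λ (x − λ)^{k_λ}
where k_λ is the size of the *largest* Jordan block for λ (equivalently, the smallest k with (A − λI)^k v = 0 for every generalised eigenvector v of λ).

  λ = -3: largest Jordan block has size 2, contributing (x + 3)^2

So m_A(x) = (x + 3)^2 = x^2 + 6*x + 9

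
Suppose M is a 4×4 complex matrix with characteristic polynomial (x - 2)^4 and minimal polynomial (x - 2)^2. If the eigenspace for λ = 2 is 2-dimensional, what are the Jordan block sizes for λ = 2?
Block sizes for λ = 2: [2, 2]

Step 1 — from the characteristic polynomial, algebraic multiplicity of λ = 2 is 4. From dim ker(M − (2)·I) = 2, there are exactly 2 Jordan blocks for λ = 2.
Step 2 — from the minimal polynomial, the factor (x − 2)^2 tells us the largest block for λ = 2 has size 2.
Step 3 — with total size 4, 2 blocks, and largest block 2, the block sizes (in nonincreasing order) are [2, 2].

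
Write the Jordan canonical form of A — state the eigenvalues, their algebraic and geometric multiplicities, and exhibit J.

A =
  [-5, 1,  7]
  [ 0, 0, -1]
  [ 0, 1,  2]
J_1(-5) ⊕ J_2(1)

The characteristic polynomial is
  det(x·I − A) = x^3 + 3*x^2 - 9*x + 5 = (x - 1)^2*(x + 5)

Eigenvalues and multiplicities (the geometric multiplicity of λ is n − rank(A − λI), which equals the number of Jordan blocks for λ):
  λ = -5: algebraic multiplicity = 1, geometric multiplicity = 1
  λ = 1: algebraic multiplicity = 2, geometric multiplicity = 1

Determining the block sizes for each eigenvalue:
  λ = -5: one block (gm = 1), so the single block has size am = 1 → block sizes [1]
  λ = 1: one block (gm = 1), so the single block has size am = 2 → block sizes [2]

Assembling the blocks gives a Jordan form
J =
  [-5, 0, 0]
  [ 0, 1, 1]
  [ 0, 0, 1]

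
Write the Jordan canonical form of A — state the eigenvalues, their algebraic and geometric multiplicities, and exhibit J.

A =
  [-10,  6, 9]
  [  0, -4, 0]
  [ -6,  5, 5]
J_2(-4) ⊕ J_1(-1)

The characteristic polynomial is
  det(x·I − A) = x^3 + 9*x^2 + 24*x + 16 = (x + 1)*(x + 4)^2

Eigenvalues and multiplicities (the geometric multiplicity of λ is n − rank(A − λI), which equals the number of Jordan blocks for λ):
  λ = -4: algebraic multiplicity = 2, geometric multiplicity = 1
  λ = -1: algebraic multiplicity = 1, geometric multiplicity = 1

Determining the block sizes for each eigenvalue:
  λ = -4: one block (gm = 1), so the single block has size am = 2 → block sizes [2]
  λ = -1: one block (gm = 1), so the single block has size am = 1 → block sizes [1]

Assembling the blocks gives a Jordan form
J =
  [-4,  1,  0]
  [ 0, -4,  0]
  [ 0,  0, -1]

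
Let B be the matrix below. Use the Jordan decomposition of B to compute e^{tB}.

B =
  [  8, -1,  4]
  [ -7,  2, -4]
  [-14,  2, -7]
e^{tB} =
  [7*t*exp(t) + exp(t), -t*exp(t), 4*t*exp(t)]
  [-7*t*exp(t), t*exp(t) + exp(t), -4*t*exp(t)]
  [-14*t*exp(t), 2*t*exp(t), -8*t*exp(t) + exp(t)]

Strategy: write B = P · J · P⁻¹ where J is a Jordan canonical form, so e^{tB} = P · e^{tJ} · P⁻¹, and e^{tJ} can be computed block-by-block.

B has Jordan form
J =
  [1, 1, 0]
  [0, 1, 0]
  [0, 0, 1]
(up to reordering of blocks).

Per-block formulas:
  For a 1×1 block at λ = 1: exp(t · [1]) = [e^(1t)].
  For a 2×2 Jordan block J_2(1): exp(t · J_2(1)) = e^(1t)·(I + t·N), where N is the 2×2 nilpotent shift.

After assembling e^{tJ} and conjugating by P, we get:

e^{tB} =
  [7*t*exp(t) + exp(t), -t*exp(t), 4*t*exp(t)]
  [-7*t*exp(t), t*exp(t) + exp(t), -4*t*exp(t)]
  [-14*t*exp(t), 2*t*exp(t), -8*t*exp(t) + exp(t)]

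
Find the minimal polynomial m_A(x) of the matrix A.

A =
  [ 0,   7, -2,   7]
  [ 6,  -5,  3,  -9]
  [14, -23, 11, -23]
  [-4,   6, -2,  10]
x^3 - 12*x^2 + 48*x - 64

The characteristic polynomial is χ_A(x) = (x - 4)^4, so the eigenvalues are known. The minimal polynomial is
  m_A(x) = Π_λ (x − λ)^{k_λ}
where k_λ is the size of the *largest* Jordan block for λ (equivalently, the smallest k with (A − λI)^k v = 0 for every generalised eigenvector v of λ).

  λ = 4: largest Jordan block has size 3, contributing (x − 4)^3

So m_A(x) = (x - 4)^3 = x^3 - 12*x^2 + 48*x - 64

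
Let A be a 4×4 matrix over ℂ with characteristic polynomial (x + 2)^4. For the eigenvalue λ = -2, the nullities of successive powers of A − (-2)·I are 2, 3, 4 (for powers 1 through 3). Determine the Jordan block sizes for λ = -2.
Block sizes for λ = -2: [3, 1]

From the dimensions of kernels of powers, the number of Jordan blocks of size at least j is d_j − d_{j−1} where d_j = dim ker(N^j) (with d_0 = 0). Computing the differences gives [2, 1, 1].
The number of blocks of size exactly k is (#blocks of size ≥ k) − (#blocks of size ≥ k + 1), so the partition is: 1 block(s) of size 1, 1 block(s) of size 3.
In nonincreasing order the block sizes are [3, 1].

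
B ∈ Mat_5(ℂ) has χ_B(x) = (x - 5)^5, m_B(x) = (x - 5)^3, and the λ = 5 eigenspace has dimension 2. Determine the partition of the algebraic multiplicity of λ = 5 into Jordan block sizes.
Block sizes for λ = 5: [3, 2]

Step 1 — from the characteristic polynomial, algebraic multiplicity of λ = 5 is 5. From dim ker(B − (5)·I) = 2, there are exactly 2 Jordan blocks for λ = 5.
Step 2 — from the minimal polynomial, the factor (x − 5)^3 tells us the largest block for λ = 5 has size 3.
Step 3 — with total size 5, 2 blocks, and largest block 3, the block sizes (in nonincreasing order) are [3, 2].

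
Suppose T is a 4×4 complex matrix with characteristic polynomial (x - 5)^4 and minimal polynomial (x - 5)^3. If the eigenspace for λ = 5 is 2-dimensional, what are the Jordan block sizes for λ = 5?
Block sizes for λ = 5: [3, 1]

Step 1 — from the characteristic polynomial, algebraic multiplicity of λ = 5 is 4. From dim ker(T − (5)·I) = 2, there are exactly 2 Jordan blocks for λ = 5.
Step 2 — from the minimal polynomial, the factor (x − 5)^3 tells us the largest block for λ = 5 has size 3.
Step 3 — with total size 4, 2 blocks, and largest block 3, the block sizes (in nonincreasing order) are [3, 1].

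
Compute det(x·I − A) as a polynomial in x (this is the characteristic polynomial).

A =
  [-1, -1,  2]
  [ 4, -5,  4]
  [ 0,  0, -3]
x^3 + 9*x^2 + 27*x + 27

Expanding det(x·I − A) (e.g. by cofactor expansion or by noting that A is similar to its Jordan form J, which has the same characteristic polynomial as A) gives
  χ_A(x) = x^3 + 9*x^2 + 27*x + 27
which factors as (x + 3)^3. The eigenvalues (with algebraic multiplicities) are λ = -3 with multiplicity 3.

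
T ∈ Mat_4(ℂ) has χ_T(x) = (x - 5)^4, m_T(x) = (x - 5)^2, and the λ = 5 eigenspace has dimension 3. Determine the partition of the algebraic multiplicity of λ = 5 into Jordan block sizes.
Block sizes for λ = 5: [2, 1, 1]

Step 1 — from the characteristic polynomial, algebraic multiplicity of λ = 5 is 4. From dim ker(T − (5)·I) = 3, there are exactly 3 Jordan blocks for λ = 5.
Step 2 — from the minimal polynomial, the factor (x − 5)^2 tells us the largest block for λ = 5 has size 2.
Step 3 — with total size 4, 3 blocks, and largest block 2, the block sizes (in nonincreasing order) are [2, 1, 1].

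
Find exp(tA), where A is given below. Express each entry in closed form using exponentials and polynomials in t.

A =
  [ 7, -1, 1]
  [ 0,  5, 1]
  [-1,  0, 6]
e^{tA} =
  [t*exp(6*t) + exp(6*t), -t*exp(6*t), t*exp(6*t)]
  [-t^2*exp(6*t)/2, t^2*exp(6*t)/2 - t*exp(6*t) + exp(6*t), -t^2*exp(6*t)/2 + t*exp(6*t)]
  [-t^2*exp(6*t)/2 - t*exp(6*t), t^2*exp(6*t)/2, -t^2*exp(6*t)/2 + exp(6*t)]

Strategy: write A = P · J · P⁻¹ where J is a Jordan canonical form, so e^{tA} = P · e^{tJ} · P⁻¹, and e^{tJ} can be computed block-by-block.

A has Jordan form
J =
  [6, 1, 0]
  [0, 6, 1]
  [0, 0, 6]
(up to reordering of blocks).

Per-block formulas:
  For a 3×3 Jordan block J_3(6): exp(t · J_3(6)) = e^(6t)·(I + t·N + (t^2/2)·N^2), where N is the 3×3 nilpotent shift.

After assembling e^{tJ} and conjugating by P, we get:

e^{tA} =
  [t*exp(6*t) + exp(6*t), -t*exp(6*t), t*exp(6*t)]
  [-t^2*exp(6*t)/2, t^2*exp(6*t)/2 - t*exp(6*t) + exp(6*t), -t^2*exp(6*t)/2 + t*exp(6*t)]
  [-t^2*exp(6*t)/2 - t*exp(6*t), t^2*exp(6*t)/2, -t^2*exp(6*t)/2 + exp(6*t)]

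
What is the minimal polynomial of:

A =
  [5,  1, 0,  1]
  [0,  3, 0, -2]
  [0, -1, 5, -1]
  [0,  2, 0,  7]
x^2 - 10*x + 25

The characteristic polynomial is χ_A(x) = (x - 5)^4, so the eigenvalues are known. The minimal polynomial is
  m_A(x) = Π_λ (x − λ)^{k_λ}
where k_λ is the size of the *largest* Jordan block for λ (equivalently, the smallest k with (A − λI)^k v = 0 for every generalised eigenvector v of λ).

  λ = 5: largest Jordan block has size 2, contributing (x − 5)^2

So m_A(x) = (x - 5)^2 = x^2 - 10*x + 25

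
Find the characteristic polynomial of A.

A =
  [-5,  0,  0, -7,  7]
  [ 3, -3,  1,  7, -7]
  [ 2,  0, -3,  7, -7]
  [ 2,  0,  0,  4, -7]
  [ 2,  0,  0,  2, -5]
x^5 + 12*x^4 + 44*x^3 + 18*x^2 - 189*x - 270

Expanding det(x·I − A) (e.g. by cofactor expansion or by noting that A is similar to its Jordan form J, which has the same characteristic polynomial as A) gives
  χ_A(x) = x^5 + 12*x^4 + 44*x^3 + 18*x^2 - 189*x - 270
which factors as (x - 2)*(x + 3)^3*(x + 5). The eigenvalues (with algebraic multiplicities) are λ = -5 with multiplicity 1, λ = -3 with multiplicity 3, λ = 2 with multiplicity 1.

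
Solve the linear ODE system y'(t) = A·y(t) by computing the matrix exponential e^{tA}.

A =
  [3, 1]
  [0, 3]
e^{tA} =
  [exp(3*t), t*exp(3*t)]
  [0, exp(3*t)]

Strategy: write A = P · J · P⁻¹ where J is a Jordan canonical form, so e^{tA} = P · e^{tJ} · P⁻¹, and e^{tJ} can be computed block-by-block.

A has Jordan form
J =
  [3, 1]
  [0, 3]
(up to reordering of blocks).

Per-block formulas:
  For a 2×2 Jordan block J_2(3): exp(t · J_2(3)) = e^(3t)·(I + t·N), where N is the 2×2 nilpotent shift.

After assembling e^{tJ} and conjugating by P, we get:

e^{tA} =
  [exp(3*t), t*exp(3*t)]
  [0, exp(3*t)]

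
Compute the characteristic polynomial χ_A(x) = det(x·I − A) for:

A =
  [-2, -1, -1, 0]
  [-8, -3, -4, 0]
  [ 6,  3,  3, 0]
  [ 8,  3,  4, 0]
x^4 + 2*x^3 + x^2

Expanding det(x·I − A) (e.g. by cofactor expansion or by noting that A is similar to its Jordan form J, which has the same characteristic polynomial as A) gives
  χ_A(x) = x^4 + 2*x^3 + x^2
which factors as x^2*(x + 1)^2. The eigenvalues (with algebraic multiplicities) are λ = -1 with multiplicity 2, λ = 0 with multiplicity 2.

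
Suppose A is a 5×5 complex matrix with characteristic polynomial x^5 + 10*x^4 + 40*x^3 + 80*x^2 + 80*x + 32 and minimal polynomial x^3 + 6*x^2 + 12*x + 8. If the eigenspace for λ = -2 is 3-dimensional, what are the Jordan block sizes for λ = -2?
Block sizes for λ = -2: [3, 1, 1]

Step 1 — from the characteristic polynomial, algebraic multiplicity of λ = -2 is 5. From dim ker(A − (-2)·I) = 3, there are exactly 3 Jordan blocks for λ = -2.
Step 2 — from the minimal polynomial, the factor (x + 2)^3 tells us the largest block for λ = -2 has size 3.
Step 3 — with total size 5, 3 blocks, and largest block 3, the block sizes (in nonincreasing order) are [3, 1, 1].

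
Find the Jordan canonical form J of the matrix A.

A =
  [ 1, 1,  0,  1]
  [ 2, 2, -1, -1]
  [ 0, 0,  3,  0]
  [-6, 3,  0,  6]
J_3(3) ⊕ J_1(3)

The characteristic polynomial is
  det(x·I − A) = x^4 - 12*x^3 + 54*x^2 - 108*x + 81 = (x - 3)^4

Eigenvalues and multiplicities (the geometric multiplicity of λ is n − rank(A − λI), which equals the number of Jordan blocks for λ):
  λ = 3: algebraic multiplicity = 4, geometric multiplicity = 2

Determining the block sizes for each eigenvalue:
  λ = 3: with am = 4 and gm = 2, the partition is not yet determined (e.g. several partitions of 4 into 2 parts exist). Let N = A − (3)·I. Computing rank(N^1) = 2, rank(N^2) = 1, rank(N^3) = 0; the number of blocks of size ≥ j is rank(N^{j−1}) − rank(N^j), giving [2, 1, 1]. So we have 1 block(s) of size 3, 1 block(s) of size 1 → block sizes [3, 1]

Assembling the blocks gives a Jordan form
J =
  [3, 1, 0, 0]
  [0, 3, 1, 0]
  [0, 0, 3, 0]
  [0, 0, 0, 3]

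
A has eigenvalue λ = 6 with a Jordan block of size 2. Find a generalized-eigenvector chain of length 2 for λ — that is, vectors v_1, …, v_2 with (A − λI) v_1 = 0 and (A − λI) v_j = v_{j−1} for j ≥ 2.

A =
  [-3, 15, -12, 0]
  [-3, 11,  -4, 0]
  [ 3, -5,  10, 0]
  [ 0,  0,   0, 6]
A Jordan chain for λ = 6 of length 2:
v_1 = (-9, -3, 3, 0)ᵀ
v_2 = (1, 0, 0, 0)ᵀ

Let N = A − (6)·I. We want v_2 with N^2 v_2 = 0 but N^1 v_2 ≠ 0; then v_{j-1} := N · v_j for j = 2, …, 2.

Pick v_2 = (1, 0, 0, 0)ᵀ.
Then v_1 = N · v_2 = (-9, -3, 3, 0)ᵀ.

Sanity check: (A − (6)·I) v_1 = (0, 0, 0, 0)ᵀ = 0. ✓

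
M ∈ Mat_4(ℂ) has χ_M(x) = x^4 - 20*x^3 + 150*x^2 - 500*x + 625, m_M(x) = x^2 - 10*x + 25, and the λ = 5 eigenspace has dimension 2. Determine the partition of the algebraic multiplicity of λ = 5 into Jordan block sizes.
Block sizes for λ = 5: [2, 2]

Step 1 — from the characteristic polynomial, algebraic multiplicity of λ = 5 is 4. From dim ker(M − (5)·I) = 2, there are exactly 2 Jordan blocks for λ = 5.
Step 2 — from the minimal polynomial, the factor (x − 5)^2 tells us the largest block for λ = 5 has size 2.
Step 3 — with total size 4, 2 blocks, and largest block 2, the block sizes (in nonincreasing order) are [2, 2].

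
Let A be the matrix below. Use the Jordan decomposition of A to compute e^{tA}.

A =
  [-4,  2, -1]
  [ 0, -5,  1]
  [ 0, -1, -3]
e^{tA} =
  [exp(-4*t), -t^2*exp(-4*t)/2 + 2*t*exp(-4*t), t^2*exp(-4*t)/2 - t*exp(-4*t)]
  [0, -t*exp(-4*t) + exp(-4*t), t*exp(-4*t)]
  [0, -t*exp(-4*t), t*exp(-4*t) + exp(-4*t)]

Strategy: write A = P · J · P⁻¹ where J is a Jordan canonical form, so e^{tA} = P · e^{tJ} · P⁻¹, and e^{tJ} can be computed block-by-block.

A has Jordan form
J =
  [-4,  1,  0]
  [ 0, -4,  1]
  [ 0,  0, -4]
(up to reordering of blocks).

Per-block formulas:
  For a 3×3 Jordan block J_3(-4): exp(t · J_3(-4)) = e^(-4t)·(I + t·N + (t^2/2)·N^2), where N is the 3×3 nilpotent shift.

After assembling e^{tJ} and conjugating by P, we get:

e^{tA} =
  [exp(-4*t), -t^2*exp(-4*t)/2 + 2*t*exp(-4*t), t^2*exp(-4*t)/2 - t*exp(-4*t)]
  [0, -t*exp(-4*t) + exp(-4*t), t*exp(-4*t)]
  [0, -t*exp(-4*t), t*exp(-4*t) + exp(-4*t)]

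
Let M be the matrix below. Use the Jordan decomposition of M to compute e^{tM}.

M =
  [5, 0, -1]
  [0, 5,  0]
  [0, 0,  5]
e^{tM} =
  [exp(5*t), 0, -t*exp(5*t)]
  [0, exp(5*t), 0]
  [0, 0, exp(5*t)]

Strategy: write M = P · J · P⁻¹ where J is a Jordan canonical form, so e^{tM} = P · e^{tJ} · P⁻¹, and e^{tJ} can be computed block-by-block.

M has Jordan form
J =
  [5, 1, 0]
  [0, 5, 0]
  [0, 0, 5]
(up to reordering of blocks).

Per-block formulas:
  For a 1×1 block at λ = 5: exp(t · [5]) = [e^(5t)].
  For a 2×2 Jordan block J_2(5): exp(t · J_2(5)) = e^(5t)·(I + t·N), where N is the 2×2 nilpotent shift.

After assembling e^{tJ} and conjugating by P, we get:

e^{tM} =
  [exp(5*t), 0, -t*exp(5*t)]
  [0, exp(5*t), 0]
  [0, 0, exp(5*t)]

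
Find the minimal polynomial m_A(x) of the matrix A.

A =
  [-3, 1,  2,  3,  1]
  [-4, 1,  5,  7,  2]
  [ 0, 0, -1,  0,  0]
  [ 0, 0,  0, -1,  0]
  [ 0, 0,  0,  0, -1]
x^3 + 3*x^2 + 3*x + 1

The characteristic polynomial is χ_A(x) = (x + 1)^5, so the eigenvalues are known. The minimal polynomial is
  m_A(x) = Π_λ (x − λ)^{k_λ}
where k_λ is the size of the *largest* Jordan block for λ (equivalently, the smallest k with (A − λI)^k v = 0 for every generalised eigenvector v of λ).

  λ = -1: largest Jordan block has size 3, contributing (x + 1)^3

So m_A(x) = (x + 1)^3 = x^3 + 3*x^2 + 3*x + 1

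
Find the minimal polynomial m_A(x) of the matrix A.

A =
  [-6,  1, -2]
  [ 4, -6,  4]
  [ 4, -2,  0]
x^2 + 8*x + 16

The characteristic polynomial is χ_A(x) = (x + 4)^3, so the eigenvalues are known. The minimal polynomial is
  m_A(x) = Π_λ (x − λ)^{k_λ}
where k_λ is the size of the *largest* Jordan block for λ (equivalently, the smallest k with (A − λI)^k v = 0 for every generalised eigenvector v of λ).

  λ = -4: largest Jordan block has size 2, contributing (x + 4)^2

So m_A(x) = (x + 4)^2 = x^2 + 8*x + 16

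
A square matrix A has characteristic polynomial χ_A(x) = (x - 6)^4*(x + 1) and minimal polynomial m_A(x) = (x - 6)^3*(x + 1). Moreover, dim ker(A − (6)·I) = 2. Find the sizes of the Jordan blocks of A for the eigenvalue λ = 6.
Block sizes for λ = 6: [3, 1]

Step 1 — from the characteristic polynomial, algebraic multiplicity of λ = 6 is 4. From dim ker(A − (6)·I) = 2, there are exactly 2 Jordan blocks for λ = 6.
Step 2 — from the minimal polynomial, the factor (x − 6)^3 tells us the largest block for λ = 6 has size 3.
Step 3 — with total size 4, 2 blocks, and largest block 3, the block sizes (in nonincreasing order) are [3, 1].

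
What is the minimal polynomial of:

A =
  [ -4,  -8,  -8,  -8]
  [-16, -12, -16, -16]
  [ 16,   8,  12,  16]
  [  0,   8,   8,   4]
x^2 - 16

The characteristic polynomial is χ_A(x) = (x - 4)^2*(x + 4)^2, so the eigenvalues are known. The minimal polynomial is
  m_A(x) = Π_λ (x − λ)^{k_λ}
where k_λ is the size of the *largest* Jordan block for λ (equivalently, the smallest k with (A − λI)^k v = 0 for every generalised eigenvector v of λ).

  λ = -4: largest Jordan block has size 1, contributing (x + 4)
  λ = 4: largest Jordan block has size 1, contributing (x − 4)

So m_A(x) = (x - 4)*(x + 4) = x^2 - 16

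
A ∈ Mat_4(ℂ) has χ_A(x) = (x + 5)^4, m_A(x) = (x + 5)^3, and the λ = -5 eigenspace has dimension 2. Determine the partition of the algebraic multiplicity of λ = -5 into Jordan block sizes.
Block sizes for λ = -5: [3, 1]

Step 1 — from the characteristic polynomial, algebraic multiplicity of λ = -5 is 4. From dim ker(A − (-5)·I) = 2, there are exactly 2 Jordan blocks for λ = -5.
Step 2 — from the minimal polynomial, the factor (x + 5)^3 tells us the largest block for λ = -5 has size 3.
Step 3 — with total size 4, 2 blocks, and largest block 3, the block sizes (in nonincreasing order) are [3, 1].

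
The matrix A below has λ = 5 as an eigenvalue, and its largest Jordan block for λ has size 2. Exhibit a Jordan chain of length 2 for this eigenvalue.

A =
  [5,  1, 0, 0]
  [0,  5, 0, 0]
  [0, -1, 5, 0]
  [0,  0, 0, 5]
A Jordan chain for λ = 5 of length 2:
v_1 = (1, 0, -1, 0)ᵀ
v_2 = (0, 1, 0, 0)ᵀ

Let N = A − (5)·I. We want v_2 with N^2 v_2 = 0 but N^1 v_2 ≠ 0; then v_{j-1} := N · v_j for j = 2, …, 2.

Pick v_2 = (0, 1, 0, 0)ᵀ.
Then v_1 = N · v_2 = (1, 0, -1, 0)ᵀ.

Sanity check: (A − (5)·I) v_1 = (0, 0, 0, 0)ᵀ = 0. ✓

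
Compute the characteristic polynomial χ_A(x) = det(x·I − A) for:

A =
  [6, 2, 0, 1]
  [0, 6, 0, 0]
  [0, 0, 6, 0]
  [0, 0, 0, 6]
x^4 - 24*x^3 + 216*x^2 - 864*x + 1296

Expanding det(x·I − A) (e.g. by cofactor expansion or by noting that A is similar to its Jordan form J, which has the same characteristic polynomial as A) gives
  χ_A(x) = x^4 - 24*x^3 + 216*x^2 - 864*x + 1296
which factors as (x - 6)^4. The eigenvalues (with algebraic multiplicities) are λ = 6 with multiplicity 4.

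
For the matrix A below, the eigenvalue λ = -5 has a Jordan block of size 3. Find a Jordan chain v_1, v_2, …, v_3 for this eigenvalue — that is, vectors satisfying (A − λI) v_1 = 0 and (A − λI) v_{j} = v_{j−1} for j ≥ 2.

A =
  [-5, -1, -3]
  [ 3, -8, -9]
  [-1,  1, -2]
A Jordan chain for λ = -5 of length 3:
v_1 = (0, -3, 1)ᵀ
v_2 = (-1, -3, 1)ᵀ
v_3 = (0, 1, 0)ᵀ

Let N = A − (-5)·I. We want v_3 with N^3 v_3 = 0 but N^2 v_3 ≠ 0; then v_{j-1} := N · v_j for j = 3, …, 2.

Pick v_3 = (0, 1, 0)ᵀ.
Then v_2 = N · v_3 = (-1, -3, 1)ᵀ.
Then v_1 = N · v_2 = (0, -3, 1)ᵀ.

Sanity check: (A − (-5)·I) v_1 = (0, 0, 0)ᵀ = 0. ✓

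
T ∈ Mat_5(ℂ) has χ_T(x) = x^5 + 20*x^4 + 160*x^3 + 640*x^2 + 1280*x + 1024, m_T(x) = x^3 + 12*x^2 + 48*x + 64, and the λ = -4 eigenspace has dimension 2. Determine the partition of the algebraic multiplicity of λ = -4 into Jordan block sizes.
Block sizes for λ = -4: [3, 2]

Step 1 — from the characteristic polynomial, algebraic multiplicity of λ = -4 is 5. From dim ker(T − (-4)·I) = 2, there are exactly 2 Jordan blocks for λ = -4.
Step 2 — from the minimal polynomial, the factor (x + 4)^3 tells us the largest block for λ = -4 has size 3.
Step 3 — with total size 5, 2 blocks, and largest block 3, the block sizes (in nonincreasing order) are [3, 2].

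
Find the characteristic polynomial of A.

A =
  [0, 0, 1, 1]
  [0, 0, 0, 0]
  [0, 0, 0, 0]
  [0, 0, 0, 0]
x^4

Expanding det(x·I − A) (e.g. by cofactor expansion or by noting that A is similar to its Jordan form J, which has the same characteristic polynomial as A) gives
  χ_A(x) = x^4
which factors as x^4. The eigenvalues (with algebraic multiplicities) are λ = 0 with multiplicity 4.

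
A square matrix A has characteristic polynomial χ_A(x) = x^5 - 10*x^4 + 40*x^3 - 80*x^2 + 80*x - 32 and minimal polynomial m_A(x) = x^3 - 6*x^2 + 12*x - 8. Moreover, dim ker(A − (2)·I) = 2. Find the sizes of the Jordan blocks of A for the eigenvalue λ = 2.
Block sizes for λ = 2: [3, 2]

Step 1 — from the characteristic polynomial, algebraic multiplicity of λ = 2 is 5. From dim ker(A − (2)·I) = 2, there are exactly 2 Jordan blocks for λ = 2.
Step 2 — from the minimal polynomial, the factor (x − 2)^3 tells us the largest block for λ = 2 has size 3.
Step 3 — with total size 5, 2 blocks, and largest block 3, the block sizes (in nonincreasing order) are [3, 2].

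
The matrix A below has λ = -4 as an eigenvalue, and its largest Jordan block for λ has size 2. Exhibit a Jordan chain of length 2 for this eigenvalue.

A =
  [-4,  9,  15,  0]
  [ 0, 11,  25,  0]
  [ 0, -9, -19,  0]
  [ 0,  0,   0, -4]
A Jordan chain for λ = -4 of length 2:
v_1 = (9, 15, -9, 0)ᵀ
v_2 = (0, 1, 0, 0)ᵀ

Let N = A − (-4)·I. We want v_2 with N^2 v_2 = 0 but N^1 v_2 ≠ 0; then v_{j-1} := N · v_j for j = 2, …, 2.

Pick v_2 = (0, 1, 0, 0)ᵀ.
Then v_1 = N · v_2 = (9, 15, -9, 0)ᵀ.

Sanity check: (A − (-4)·I) v_1 = (0, 0, 0, 0)ᵀ = 0. ✓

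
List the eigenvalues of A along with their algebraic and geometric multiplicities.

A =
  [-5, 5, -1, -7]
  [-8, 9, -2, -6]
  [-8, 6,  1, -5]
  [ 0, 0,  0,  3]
λ = -1: alg = 1, geom = 1; λ = 3: alg = 3, geom = 1

Step 1 — factor the characteristic polynomial to read off the algebraic multiplicities:
  χ_A(x) = (x - 3)^3*(x + 1)

Step 2 — compute geometric multiplicities via the rank-nullity identity g(λ) = n − rank(A − λI):
  rank(A − (-1)·I) = 3, so dim ker(A − (-1)·I) = n − 3 = 1
  rank(A − (3)·I) = 3, so dim ker(A − (3)·I) = n − 3 = 1

Summary:
  λ = -1: algebraic multiplicity = 1, geometric multiplicity = 1
  λ = 3: algebraic multiplicity = 3, geometric multiplicity = 1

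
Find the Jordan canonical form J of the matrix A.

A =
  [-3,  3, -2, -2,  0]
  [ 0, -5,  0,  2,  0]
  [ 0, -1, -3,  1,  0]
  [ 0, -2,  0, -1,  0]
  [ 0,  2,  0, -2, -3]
J_2(-3) ⊕ J_2(-3) ⊕ J_1(-3)

The characteristic polynomial is
  det(x·I − A) = x^5 + 15*x^4 + 90*x^3 + 270*x^2 + 405*x + 243 = (x + 3)^5

Eigenvalues and multiplicities (the geometric multiplicity of λ is n − rank(A − λI), which equals the number of Jordan blocks for λ):
  λ = -3: algebraic multiplicity = 5, geometric multiplicity = 3

Determining the block sizes for each eigenvalue:
  λ = -3: with am = 5 and gm = 3, the partition is not yet determined (e.g. several partitions of 5 into 3 parts exist). Let N = A − (-3)·I. Computing rank(N^1) = 2, rank(N^2) = 0; the number of blocks of size ≥ j is rank(N^{j−1}) − rank(N^j), giving [3, 2]. So we have 2 block(s) of size 2, 1 block(s) of size 1 → block sizes [2, 2, 1]

Assembling the blocks gives a Jordan form
J =
  [-3,  1,  0,  0,  0]
  [ 0, -3,  0,  0,  0]
  [ 0,  0, -3,  1,  0]
  [ 0,  0,  0, -3,  0]
  [ 0,  0,  0,  0, -3]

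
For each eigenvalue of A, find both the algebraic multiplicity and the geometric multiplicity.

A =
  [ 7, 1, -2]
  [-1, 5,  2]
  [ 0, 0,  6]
λ = 6: alg = 3, geom = 2

Step 1 — factor the characteristic polynomial to read off the algebraic multiplicities:
  χ_A(x) = (x - 6)^3

Step 2 — compute geometric multiplicities via the rank-nullity identity g(λ) = n − rank(A − λI):
  rank(A − (6)·I) = 1, so dim ker(A − (6)·I) = n − 1 = 2

Summary:
  λ = 6: algebraic multiplicity = 3, geometric multiplicity = 2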